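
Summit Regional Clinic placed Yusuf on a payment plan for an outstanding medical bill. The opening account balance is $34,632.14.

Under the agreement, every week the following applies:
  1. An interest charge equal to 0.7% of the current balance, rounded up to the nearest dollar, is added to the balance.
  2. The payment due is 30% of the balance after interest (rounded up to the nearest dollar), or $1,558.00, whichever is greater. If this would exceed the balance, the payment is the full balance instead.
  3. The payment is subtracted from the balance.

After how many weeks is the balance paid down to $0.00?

Week 1: opening $34,632.14; interest $243.00 → $34,875.14; payment $10,463.00; balance $24,412.14
Week 2: opening $24,412.14; interest $171.00 → $24,583.14; payment $7,375.00; balance $17,208.14
Week 3: opening $17,208.14; interest $121.00 → $17,329.14; payment $5,199.00; balance $12,130.14
Week 4: opening $12,130.14; interest $85.00 → $12,215.14; payment $3,665.00; balance $8,550.14
Week 5: opening $8,550.14; interest $60.00 → $8,610.14; payment $2,584.00; balance $6,026.14
Week 6: opening $6,026.14; interest $43.00 → $6,069.14; payment $1,821.00; balance $4,248.14
Week 7: opening $4,248.14; interest $30.00 → $4,278.14; payment $1,558.00; balance $2,720.14
Week 8: opening $2,720.14; interest $20.00 → $2,740.14; payment $1,558.00; balance $1,182.14
Week 9: opening $1,182.14; interest $9.00 → $1,191.14; payment $1,191.14; balance $0.00
Balance reaches $0.00 in week 9.

9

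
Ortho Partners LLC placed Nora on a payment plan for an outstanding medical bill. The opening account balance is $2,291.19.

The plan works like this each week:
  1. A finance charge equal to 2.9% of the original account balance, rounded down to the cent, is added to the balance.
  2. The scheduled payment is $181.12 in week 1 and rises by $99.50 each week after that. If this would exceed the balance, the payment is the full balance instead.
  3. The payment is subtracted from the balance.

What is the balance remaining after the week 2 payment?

$1,962.33

Week 1: opening $2,291.19; interest $66.44 → $2,357.63; payment $181.12; balance $2,176.51
Week 2: opening $2,176.51; interest $66.44 → $2,242.95; payment $280.62; balance $1,962.33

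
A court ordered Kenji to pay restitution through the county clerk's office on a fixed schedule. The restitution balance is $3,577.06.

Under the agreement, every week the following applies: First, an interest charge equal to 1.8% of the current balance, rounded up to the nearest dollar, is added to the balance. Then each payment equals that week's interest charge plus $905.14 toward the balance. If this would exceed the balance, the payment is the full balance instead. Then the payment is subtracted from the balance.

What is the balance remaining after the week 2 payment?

Week 1: opening $3,577.06; interest $65.00 → $3,642.06; payment $970.14; balance $2,671.92
Week 2: opening $2,671.92; interest $49.00 → $2,720.92; payment $954.14; balance $1,766.78

$1,766.78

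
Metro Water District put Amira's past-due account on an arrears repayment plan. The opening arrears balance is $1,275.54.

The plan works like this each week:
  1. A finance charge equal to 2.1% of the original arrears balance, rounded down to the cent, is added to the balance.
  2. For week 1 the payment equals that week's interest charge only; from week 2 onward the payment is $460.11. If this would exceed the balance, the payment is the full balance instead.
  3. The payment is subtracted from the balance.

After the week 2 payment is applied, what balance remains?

Week 1: $1,275.54 +$26.78 interest = $1,302.32; pay $26.78 → $1,275.54
Week 2: $1,275.54 +$26.78 interest = $1,302.32; pay $460.11 → $842.21

$842.21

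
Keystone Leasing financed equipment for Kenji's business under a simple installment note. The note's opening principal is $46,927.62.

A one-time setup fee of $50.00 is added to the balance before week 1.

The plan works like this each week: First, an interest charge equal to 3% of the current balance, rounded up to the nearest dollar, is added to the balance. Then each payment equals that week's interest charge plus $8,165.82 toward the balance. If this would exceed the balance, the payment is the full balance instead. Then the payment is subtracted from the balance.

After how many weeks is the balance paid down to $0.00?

Week 1: opening $46,977.62; interest $1,410.00 → $48,387.62; payment $9,575.82; balance $38,811.80
Week 2: opening $38,811.80; interest $1,165.00 → $39,976.80; payment $9,330.82; balance $30,645.98
Week 3: opening $30,645.98; interest $920.00 → $31,565.98; payment $9,085.82; balance $22,480.16
Week 4: opening $22,480.16; interest $675.00 → $23,155.16; payment $8,840.82; balance $14,314.34
Week 5: opening $14,314.34; interest $430.00 → $14,744.34; payment $8,595.82; balance $6,148.52
Week 6: opening $6,148.52; interest $185.00 → $6,333.52; payment $6,333.52; balance $0.00
Balance reaches $0.00 in week 6.

6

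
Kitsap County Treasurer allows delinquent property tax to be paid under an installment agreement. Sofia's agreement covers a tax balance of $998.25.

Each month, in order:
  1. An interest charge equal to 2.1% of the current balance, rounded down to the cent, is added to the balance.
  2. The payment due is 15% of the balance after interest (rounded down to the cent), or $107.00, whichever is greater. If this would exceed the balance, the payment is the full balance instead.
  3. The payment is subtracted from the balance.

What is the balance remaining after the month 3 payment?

$652.49

Month 1: opening $998.25; interest $20.96 → $1,019.21; payment $152.88; balance $866.33
Month 2: opening $866.33; interest $18.19 → $884.52; payment $132.67; balance $751.85
Month 3: opening $751.85; interest $15.78 → $767.63; payment $115.14; balance $652.49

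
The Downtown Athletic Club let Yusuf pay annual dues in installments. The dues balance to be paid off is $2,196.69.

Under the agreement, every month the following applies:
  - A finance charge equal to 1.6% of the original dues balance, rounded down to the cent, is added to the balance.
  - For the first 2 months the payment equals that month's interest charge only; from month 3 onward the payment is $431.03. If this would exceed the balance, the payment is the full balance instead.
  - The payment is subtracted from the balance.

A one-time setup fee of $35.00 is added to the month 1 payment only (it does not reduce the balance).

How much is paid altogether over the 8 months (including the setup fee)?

# | Opening | Interest | Payment | Fee | End bal
1 | $2,196.69 | $35.14 | $35.14 | $35.00 | $2,196.69
2 | $2,196.69 | $35.14 | $35.14 | — | $2,196.69
3 | $2,196.69 | $35.14 | $431.03 | — | $1,800.80
4 | $1,800.80 | $35.14 | $431.03 | — | $1,404.91
5 | $1,404.91 | $35.14 | $431.03 | — | $1,009.02
6 | $1,009.02 | $35.14 | $431.03 | — | $613.13
7 | $613.13 | $35.14 | $431.03 | — | $217.24
8 | $217.24 | $35.14 | $252.38 | — | $0.00
Total paid: $2,512.81

$2,512.81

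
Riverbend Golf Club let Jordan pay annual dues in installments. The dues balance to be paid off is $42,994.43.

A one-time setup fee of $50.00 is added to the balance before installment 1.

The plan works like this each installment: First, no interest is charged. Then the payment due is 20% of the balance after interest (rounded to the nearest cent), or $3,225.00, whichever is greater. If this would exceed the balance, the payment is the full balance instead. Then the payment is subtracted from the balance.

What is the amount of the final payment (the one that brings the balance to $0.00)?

$1,204.79

Installment 1: $43,044.43 − $8,608.89 → $34,435.54
Installment 2: $34,435.54 − $6,887.11 → $27,548.43
Installment 3: $27,548.43 − $5,509.69 → $22,038.74
Installment 4: $22,038.74 − $4,407.75 → $17,630.99
Installment 5: $17,630.99 − $3,526.20 → $14,104.79
Installment 6: $14,104.79 − $3,225.00 → $10,879.79
Installment 7: $10,879.79 − $3,225.00 → $7,654.79
Installment 8: $7,654.79 − $3,225.00 → $4,429.79
Installment 9: $4,429.79 − $3,225.00 → $1,204.79
Installment 10: $1,204.79 − $1,204.79 → $0.00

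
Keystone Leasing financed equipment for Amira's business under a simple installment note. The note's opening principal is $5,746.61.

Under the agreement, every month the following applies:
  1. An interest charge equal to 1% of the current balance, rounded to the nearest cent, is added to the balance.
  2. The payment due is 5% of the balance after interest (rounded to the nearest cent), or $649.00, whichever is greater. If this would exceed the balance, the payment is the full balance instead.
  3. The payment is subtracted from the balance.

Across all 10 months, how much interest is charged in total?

$301.25

# | Opening | Interest | Payment | End bal
1 | $5,746.61 | $57.47 | $649.00 | $5,155.08
2 | $5,155.08 | $51.55 | $649.00 | $4,557.63
3 | $4,557.63 | $45.58 | $649.00 | $3,954.21
4 | $3,954.21 | $39.54 | $649.00 | $3,344.75
5 | $3,344.75 | $33.45 | $649.00 | $2,729.20
6 | $2,729.20 | $27.29 | $649.00 | $2,107.49
7 | $2,107.49 | $21.07 | $649.00 | $1,479.56
8 | $1,479.56 | $14.80 | $649.00 | $845.36
9 | $845.36 | $8.45 | $649.00 | $204.81
10 | $204.81 | $2.05 | $206.86 | $0.00
Total interest: $57.47 + $51.55 + $45.58 + $39.54 + $33.45 + $27.29 + $21.07 + $14.80 + $8.45 + $2.05 = $301.25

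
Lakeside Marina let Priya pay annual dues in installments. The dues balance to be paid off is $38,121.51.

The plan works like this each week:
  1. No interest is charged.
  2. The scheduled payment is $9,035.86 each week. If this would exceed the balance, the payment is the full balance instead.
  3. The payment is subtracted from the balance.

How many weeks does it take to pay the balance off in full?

5

Week 1: $38,121.51 − $9,035.86 → $29,085.65
Week 2: $29,085.65 − $9,035.86 → $20,049.79
Week 3: $20,049.79 − $9,035.86 → $11,013.93
Week 4: $11,013.93 − $9,035.86 → $1,978.07
Week 5: $1,978.07 − $1,978.07 → $0.00
Balance reaches $0.00 in week 5.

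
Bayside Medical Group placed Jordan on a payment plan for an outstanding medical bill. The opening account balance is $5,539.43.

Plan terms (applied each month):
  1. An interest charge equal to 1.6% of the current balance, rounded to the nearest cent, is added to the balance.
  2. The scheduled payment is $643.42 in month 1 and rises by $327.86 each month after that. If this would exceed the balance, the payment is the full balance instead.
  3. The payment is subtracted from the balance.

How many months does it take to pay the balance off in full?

5

Month 1: opening $5,539.43; interest $88.63 → $5,628.06; payment $643.42; balance $4,984.64
Month 2: opening $4,984.64; interest $79.75 → $5,064.39; payment $971.28; balance $4,093.11
Month 3: opening $4,093.11; interest $65.49 → $4,158.60; payment $1,299.14; balance $2,859.46
Month 4: opening $2,859.46; interest $45.75 → $2,905.21; payment $1,627.00; balance $1,278.21
Month 5: opening $1,278.21; interest $20.45 → $1,298.66; payment $1,298.66; balance $0.00
Balance reaches $0.00 in month 5.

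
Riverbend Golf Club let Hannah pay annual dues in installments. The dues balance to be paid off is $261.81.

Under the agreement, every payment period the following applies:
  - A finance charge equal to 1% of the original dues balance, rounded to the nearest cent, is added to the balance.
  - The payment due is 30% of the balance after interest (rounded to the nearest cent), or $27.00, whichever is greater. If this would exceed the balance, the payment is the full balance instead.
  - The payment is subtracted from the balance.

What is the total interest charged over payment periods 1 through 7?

$18.34

# | Opening | Interest | Payment | End bal
1 | $261.81 | $2.62 | $79.33 | $185.10
2 | $185.10 | $2.62 | $56.32 | $131.40
3 | $131.40 | $2.62 | $40.21 | $93.81
4 | $93.81 | $2.62 | $28.93 | $67.50
5 | $67.50 | $2.62 | $27.00 | $43.12
6 | $43.12 | $2.62 | $27.00 | $18.74
7 | $18.74 | $2.62 | $21.36 | $0.00
Total interest: $2.62 + $2.62 + $2.62 + $2.62 + $2.62 + $2.62 + $2.62 = $18.34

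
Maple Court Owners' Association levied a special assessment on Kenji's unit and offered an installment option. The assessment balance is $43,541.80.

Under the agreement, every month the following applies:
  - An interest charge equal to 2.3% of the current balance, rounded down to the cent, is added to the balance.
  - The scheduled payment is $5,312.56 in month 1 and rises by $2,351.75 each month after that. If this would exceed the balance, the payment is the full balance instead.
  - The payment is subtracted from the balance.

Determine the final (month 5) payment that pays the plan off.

$11,626.56

Month 1: $43,541.80 +$1,001.46 interest = $44,543.26; pay $5,312.56 → $39,230.70
Month 2: $39,230.70 +$902.30 interest = $40,133.00; pay $7,664.31 → $32,468.69
Month 3: $32,468.69 +$746.77 interest = $33,215.46; pay $10,016.06 → $23,199.40
Month 4: $23,199.40 +$533.58 interest = $23,732.98; pay $12,367.81 → $11,365.17
Month 5: $11,365.17 +$261.39 interest = $11,626.56; pay $11,626.56 → $0.00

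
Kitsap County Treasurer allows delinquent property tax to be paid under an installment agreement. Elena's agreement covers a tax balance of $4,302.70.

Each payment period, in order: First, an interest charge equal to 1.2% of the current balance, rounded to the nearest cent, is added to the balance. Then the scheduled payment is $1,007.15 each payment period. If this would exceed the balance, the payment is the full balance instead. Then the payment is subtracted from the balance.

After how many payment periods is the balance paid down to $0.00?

Payment period 1: $4,302.70 +$51.63 interest = $4,354.33; pay $1,007.15 → $3,347.18
Payment period 2: $3,347.18 +$40.17 interest = $3,387.35; pay $1,007.15 → $2,380.20
Payment period 3: $2,380.20 +$28.56 interest = $2,408.76; pay $1,007.15 → $1,401.61
Payment period 4: $1,401.61 +$16.82 interest = $1,418.43; pay $1,007.15 → $411.28
Payment period 5: $411.28 +$4.94 interest = $416.22; pay $416.22 → $0.00
Balance reaches $0.00 in payment period 5.

5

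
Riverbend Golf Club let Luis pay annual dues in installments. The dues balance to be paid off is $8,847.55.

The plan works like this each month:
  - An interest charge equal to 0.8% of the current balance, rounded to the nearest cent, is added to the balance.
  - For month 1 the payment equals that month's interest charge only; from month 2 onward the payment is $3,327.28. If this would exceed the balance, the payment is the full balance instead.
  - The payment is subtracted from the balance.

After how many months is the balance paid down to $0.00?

Month 1: $8,847.55 +$70.78 interest = $8,918.33; pay $70.78 → $8,847.55
Month 2: $8,847.55 +$70.78 interest = $8,918.33; pay $3,327.28 → $5,591.05
Month 3: $5,591.05 +$44.73 interest = $5,635.78; pay $3,327.28 → $2,308.50
Month 4: $2,308.50 +$18.47 interest = $2,326.97; pay $2,326.97 → $0.00
Balance reaches $0.00 in month 4.

4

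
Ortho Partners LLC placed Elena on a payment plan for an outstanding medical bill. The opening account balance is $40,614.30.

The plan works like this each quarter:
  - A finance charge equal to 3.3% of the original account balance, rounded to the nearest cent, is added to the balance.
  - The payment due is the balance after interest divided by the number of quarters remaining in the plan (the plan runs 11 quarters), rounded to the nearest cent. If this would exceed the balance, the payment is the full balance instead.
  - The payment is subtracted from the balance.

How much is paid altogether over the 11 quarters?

$55,357.27

Quarter 1: $40,614.30 +$1,340.27 interest = $41,954.57; pay $3,814.05 → $38,140.52
Quarter 2: $38,140.52 +$1,340.27 interest = $39,480.79; pay $3,948.08 → $35,532.71
Quarter 3: $35,532.71 +$1,340.27 interest = $36,872.98; pay $4,097.00 → $32,775.98
Quarter 4: $32,775.98 +$1,340.27 interest = $34,116.25; pay $4,264.53 → $29,851.72
Quarter 5: $29,851.72 +$1,340.27 interest = $31,191.99; pay $4,456.00 → $26,735.99
Quarter 6: $26,735.99 +$1,340.27 interest = $28,076.26; pay $4,679.38 → $23,396.88
Quarter 7: $23,396.88 +$1,340.27 interest = $24,737.15; pay $4,947.43 → $19,789.72
Quarter 8: $19,789.72 +$1,340.27 interest = $21,129.99; pay $5,282.50 → $15,847.49
Quarter 9: $15,847.49 +$1,340.27 interest = $17,187.76; pay $5,729.25 → $11,458.51
Quarter 10: $11,458.51 +$1,340.27 interest = $12,798.78; pay $6,399.39 → $6,399.39
Quarter 11: $6,399.39 +$1,340.27 interest = $7,739.66; pay $7,739.66 → $0.00
Total paid: $55,357.27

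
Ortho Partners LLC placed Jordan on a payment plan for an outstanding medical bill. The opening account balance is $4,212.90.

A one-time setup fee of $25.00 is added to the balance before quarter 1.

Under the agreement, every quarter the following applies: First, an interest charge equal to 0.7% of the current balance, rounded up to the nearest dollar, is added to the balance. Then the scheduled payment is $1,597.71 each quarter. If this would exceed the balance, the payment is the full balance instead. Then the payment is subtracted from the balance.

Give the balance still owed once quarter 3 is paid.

Quarter 1: $4,237.90 +$30.00 interest = $4,267.90; pay $1,597.71 → $2,670.19
Quarter 2: $2,670.19 +$19.00 interest = $2,689.19; pay $1,597.71 → $1,091.48
Quarter 3: $1,091.48 +$8.00 interest = $1,099.48; pay $1,099.48 → $0.00

$0.00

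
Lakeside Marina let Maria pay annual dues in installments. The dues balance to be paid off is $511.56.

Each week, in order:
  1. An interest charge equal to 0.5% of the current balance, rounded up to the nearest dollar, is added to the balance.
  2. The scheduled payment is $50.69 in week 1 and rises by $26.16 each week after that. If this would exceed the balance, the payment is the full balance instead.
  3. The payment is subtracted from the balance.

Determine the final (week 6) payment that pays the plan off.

$8.51

Week 1: opening $511.56; interest $3.00 → $514.56; payment $50.69; balance $463.87
Week 2: opening $463.87; interest $3.00 → $466.87; payment $76.85; balance $390.02
Week 3: opening $390.02; interest $2.00 → $392.02; payment $103.01; balance $289.01
Week 4: opening $289.01; interest $2.00 → $291.01; payment $129.17; balance $161.84
Week 5: opening $161.84; interest $1.00 → $162.84; payment $155.33; balance $7.51
Week 6: opening $7.51; interest $1.00 → $8.51; payment $8.51; balance $0.00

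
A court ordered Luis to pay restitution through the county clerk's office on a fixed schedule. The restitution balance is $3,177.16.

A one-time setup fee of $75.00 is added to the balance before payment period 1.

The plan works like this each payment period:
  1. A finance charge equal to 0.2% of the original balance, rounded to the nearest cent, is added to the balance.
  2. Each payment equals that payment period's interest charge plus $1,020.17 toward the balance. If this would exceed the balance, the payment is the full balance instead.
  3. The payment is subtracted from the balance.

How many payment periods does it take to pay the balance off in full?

4

# | Opening | Interest | Payment | End bal
1 | $3,252.16 | $6.35 | $1,026.52 | $2,231.99
2 | $2,231.99 | $6.35 | $1,026.52 | $1,211.82
3 | $1,211.82 | $6.35 | $1,026.52 | $191.65
4 | $191.65 | $6.35 | $198.00 | $0.00
Balance reaches $0.00 in payment period 4.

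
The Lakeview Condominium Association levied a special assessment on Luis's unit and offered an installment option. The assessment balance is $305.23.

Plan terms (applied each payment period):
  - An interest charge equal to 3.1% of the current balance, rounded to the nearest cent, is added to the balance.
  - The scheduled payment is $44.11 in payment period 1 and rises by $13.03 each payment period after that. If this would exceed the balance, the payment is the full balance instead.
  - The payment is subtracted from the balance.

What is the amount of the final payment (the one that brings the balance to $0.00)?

$82.74

Payment period 1: opening $305.23; interest $9.46 → $314.69; payment $44.11; balance $270.58
Payment period 2: opening $270.58; interest $8.39 → $278.97; payment $57.14; balance $221.83
Payment period 3: opening $221.83; interest $6.88 → $228.71; payment $70.17; balance $158.54
Payment period 4: opening $158.54; interest $4.91 → $163.45; payment $83.20; balance $80.25
Payment period 5: opening $80.25; interest $2.49 → $82.74; payment $82.74; balance $0.00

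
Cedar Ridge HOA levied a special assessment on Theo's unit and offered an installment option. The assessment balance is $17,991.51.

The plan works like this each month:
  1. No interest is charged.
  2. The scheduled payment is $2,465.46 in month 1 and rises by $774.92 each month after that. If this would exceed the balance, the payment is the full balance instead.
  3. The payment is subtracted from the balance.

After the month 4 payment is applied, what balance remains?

Month 1: $17,991.51 − $2,465.46 → $15,526.05
Month 2: $15,526.05 − $3,240.38 → $12,285.67
Month 3: $12,285.67 − $4,015.30 → $8,270.37
Month 4: $8,270.37 − $4,790.22 → $3,480.15

$3,480.15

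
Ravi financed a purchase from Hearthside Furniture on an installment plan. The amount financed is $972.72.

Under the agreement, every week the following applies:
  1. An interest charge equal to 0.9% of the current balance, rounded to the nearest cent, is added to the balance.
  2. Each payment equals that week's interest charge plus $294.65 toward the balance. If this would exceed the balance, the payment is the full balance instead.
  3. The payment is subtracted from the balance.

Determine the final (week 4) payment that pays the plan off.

# | Opening | Interest | Payment | End bal
1 | $972.72 | $8.75 | $303.40 | $678.07
2 | $678.07 | $6.10 | $300.75 | $383.42
3 | $383.42 | $3.45 | $298.10 | $88.77
4 | $88.77 | $0.80 | $89.57 | $0.00

$89.57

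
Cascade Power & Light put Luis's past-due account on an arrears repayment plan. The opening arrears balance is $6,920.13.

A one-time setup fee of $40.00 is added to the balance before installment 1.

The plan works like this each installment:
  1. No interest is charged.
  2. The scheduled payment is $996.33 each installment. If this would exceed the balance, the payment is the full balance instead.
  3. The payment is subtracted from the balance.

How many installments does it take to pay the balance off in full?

Installment 1: opening $6,960.13; payment $996.33; balance $5,963.80
Installment 2: opening $5,963.80; payment $996.33; balance $4,967.47
Installment 3: opening $4,967.47; payment $996.33; balance $3,971.14
Installment 4: opening $3,971.14; payment $996.33; balance $2,974.81
Installment 5: opening $2,974.81; payment $996.33; balance $1,978.48
Installment 6: opening $1,978.48; payment $996.33; balance $982.15
Installment 7: opening $982.15; payment $982.15; balance $0.00
Balance reaches $0.00 in installment 7.

7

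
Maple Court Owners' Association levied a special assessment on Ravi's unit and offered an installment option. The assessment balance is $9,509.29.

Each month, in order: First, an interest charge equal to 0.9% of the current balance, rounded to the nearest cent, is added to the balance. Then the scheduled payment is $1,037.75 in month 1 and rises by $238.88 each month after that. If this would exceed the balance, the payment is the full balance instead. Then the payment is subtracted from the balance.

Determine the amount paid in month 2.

$1,276.63

Month 1: $9,509.29 +$85.58 interest = $9,594.87; pay $1,037.75 → $8,557.12
Month 2: $8,557.12 +$77.01 interest = $8,634.13; pay $1,276.63 → $7,357.50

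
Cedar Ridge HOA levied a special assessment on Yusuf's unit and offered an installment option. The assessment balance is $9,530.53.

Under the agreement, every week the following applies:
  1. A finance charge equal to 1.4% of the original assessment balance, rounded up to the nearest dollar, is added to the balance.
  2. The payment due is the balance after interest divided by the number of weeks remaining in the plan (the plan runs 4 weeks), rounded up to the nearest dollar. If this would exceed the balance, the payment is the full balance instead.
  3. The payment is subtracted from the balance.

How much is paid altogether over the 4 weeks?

Week 1: opening $9,530.53; interest $134.00 → $9,664.53; payment $2,417.00; balance $7,247.53
Week 2: opening $7,247.53; interest $134.00 → $7,381.53; payment $2,461.00; balance $4,920.53
Week 3: opening $4,920.53; interest $134.00 → $5,054.53; payment $2,528.00; balance $2,526.53
Week 4: opening $2,526.53; interest $134.00 → $2,660.53; payment $2,660.53; balance $0.00
Total paid: $10,066.53

$10,066.53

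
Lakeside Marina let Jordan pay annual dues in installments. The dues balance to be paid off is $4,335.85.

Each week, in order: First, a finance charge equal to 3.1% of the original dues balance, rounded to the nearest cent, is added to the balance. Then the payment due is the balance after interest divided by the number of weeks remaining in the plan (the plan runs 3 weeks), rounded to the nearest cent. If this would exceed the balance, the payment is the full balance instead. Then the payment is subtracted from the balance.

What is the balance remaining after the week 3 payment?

Week 1: $4,335.85 +$134.41 interest = $4,470.26; pay $1,490.09 → $2,980.17
Week 2: $2,980.17 +$134.41 interest = $3,114.58; pay $1,557.29 → $1,557.29
Week 3: $1,557.29 +$134.41 interest = $1,691.70; pay $1,691.70 → $0.00

$0.00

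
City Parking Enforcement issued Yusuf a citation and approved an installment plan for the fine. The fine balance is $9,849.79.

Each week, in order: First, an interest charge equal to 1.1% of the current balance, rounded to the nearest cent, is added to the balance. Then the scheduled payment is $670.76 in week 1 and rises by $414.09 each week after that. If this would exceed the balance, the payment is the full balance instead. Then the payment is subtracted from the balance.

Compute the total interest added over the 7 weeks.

Week 1: opening $9,849.79; interest $108.35 → $9,958.14; payment $670.76; balance $9,287.38
Week 2: opening $9,287.38; interest $102.16 → $9,389.54; payment $1,084.85; balance $8,304.69
Week 3: opening $8,304.69; interest $91.35 → $8,396.04; payment $1,498.94; balance $6,897.10
Week 4: opening $6,897.10; interest $75.87 → $6,972.97; payment $1,913.03; balance $5,059.94
Week 5: opening $5,059.94; interest $55.66 → $5,115.60; payment $2,327.12; balance $2,788.48
Week 6: opening $2,788.48; interest $30.67 → $2,819.15; payment $2,741.21; balance $77.94
Week 7: opening $77.94; interest $0.86 → $78.80; payment $78.80; balance $0.00
Total interest: $108.35 + $102.16 + $91.35 + $75.87 + $55.66 + $30.67 + $0.86 = $464.92

$464.92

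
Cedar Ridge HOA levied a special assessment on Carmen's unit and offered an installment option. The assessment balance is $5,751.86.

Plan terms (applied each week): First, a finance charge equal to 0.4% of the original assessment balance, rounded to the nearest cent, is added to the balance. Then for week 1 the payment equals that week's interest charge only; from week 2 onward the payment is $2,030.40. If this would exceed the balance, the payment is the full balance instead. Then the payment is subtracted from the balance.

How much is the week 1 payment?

# | Opening | Interest | Payment | End bal
1 | $5,751.86 | $23.01 | $23.01 | $5,751.86

$23.01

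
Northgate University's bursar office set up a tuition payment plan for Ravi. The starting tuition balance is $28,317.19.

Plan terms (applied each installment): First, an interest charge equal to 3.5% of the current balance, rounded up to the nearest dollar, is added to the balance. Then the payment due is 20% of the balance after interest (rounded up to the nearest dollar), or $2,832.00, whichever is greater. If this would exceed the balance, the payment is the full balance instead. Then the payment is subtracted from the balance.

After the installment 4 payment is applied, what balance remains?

$13,310.19

Installment 1: opening $28,317.19; interest $992.00 → $29,309.19; payment $5,862.00; balance $23,447.19
Installment 2: opening $23,447.19; interest $821.00 → $24,268.19; payment $4,854.00; balance $19,414.19
Installment 3: opening $19,414.19; interest $680.00 → $20,094.19; payment $4,019.00; balance $16,075.19
Installment 4: opening $16,075.19; interest $563.00 → $16,638.19; payment $3,328.00; balance $13,310.19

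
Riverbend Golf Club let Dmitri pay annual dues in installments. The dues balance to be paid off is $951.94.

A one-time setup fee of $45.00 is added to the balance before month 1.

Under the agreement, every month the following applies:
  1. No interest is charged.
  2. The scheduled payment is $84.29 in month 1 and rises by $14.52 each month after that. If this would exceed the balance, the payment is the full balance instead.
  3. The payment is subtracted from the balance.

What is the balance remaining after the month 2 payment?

$813.84

Month 1: $996.94 − $84.29 → $912.65
Month 2: $912.65 − $98.81 → $813.84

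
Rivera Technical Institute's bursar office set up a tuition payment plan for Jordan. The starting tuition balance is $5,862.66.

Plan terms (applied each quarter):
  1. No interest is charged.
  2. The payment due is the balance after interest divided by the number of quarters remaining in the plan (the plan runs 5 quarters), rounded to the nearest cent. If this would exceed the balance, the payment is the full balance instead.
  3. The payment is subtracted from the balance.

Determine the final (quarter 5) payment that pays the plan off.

$1,172.53

Quarter 1: $5,862.66 − $1,172.53 → $4,690.13
Quarter 2: $4,690.13 − $1,172.53 → $3,517.60
Quarter 3: $3,517.60 − $1,172.53 → $2,345.07
Quarter 4: $2,345.07 − $1,172.54 → $1,172.53
Quarter 5: $1,172.53 − $1,172.53 → $0.00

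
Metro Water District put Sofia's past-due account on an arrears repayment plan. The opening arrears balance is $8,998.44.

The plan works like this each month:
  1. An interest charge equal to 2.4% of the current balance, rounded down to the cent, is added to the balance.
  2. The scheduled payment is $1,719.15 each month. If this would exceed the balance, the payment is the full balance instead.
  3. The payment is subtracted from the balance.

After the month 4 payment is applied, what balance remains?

$2,765.73

Month 1: $8,998.44 +$215.96 interest = $9,214.40; pay $1,719.15 → $7,495.25
Month 2: $7,495.25 +$179.88 interest = $7,675.13; pay $1,719.15 → $5,955.98
Month 3: $5,955.98 +$142.94 interest = $6,098.92; pay $1,719.15 → $4,379.77
Month 4: $4,379.77 +$105.11 interest = $4,484.88; pay $1,719.15 → $2,765.73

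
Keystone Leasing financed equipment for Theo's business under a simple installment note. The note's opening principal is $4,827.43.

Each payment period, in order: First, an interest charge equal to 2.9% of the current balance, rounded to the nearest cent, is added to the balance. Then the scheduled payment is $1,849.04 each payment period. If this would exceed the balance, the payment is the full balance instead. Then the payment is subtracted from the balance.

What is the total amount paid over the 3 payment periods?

Payment period 1: $4,827.43 +$140.00 interest = $4,967.43; pay $1,849.04 → $3,118.39
Payment period 2: $3,118.39 +$90.43 interest = $3,208.82; pay $1,849.04 → $1,359.78
Payment period 3: $1,359.78 +$39.43 interest = $1,399.21; pay $1,399.21 → $0.00
Total paid: $5,097.29

$5,097.29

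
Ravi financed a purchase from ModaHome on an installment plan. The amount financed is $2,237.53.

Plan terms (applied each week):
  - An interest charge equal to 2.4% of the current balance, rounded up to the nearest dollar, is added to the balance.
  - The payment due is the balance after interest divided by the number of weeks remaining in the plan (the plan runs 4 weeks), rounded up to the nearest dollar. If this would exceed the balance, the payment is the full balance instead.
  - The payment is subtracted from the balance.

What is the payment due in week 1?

$573.00

Week 1: opening $2,237.53; interest $54.00 → $2,291.53; payment $573.00; balance $1,718.53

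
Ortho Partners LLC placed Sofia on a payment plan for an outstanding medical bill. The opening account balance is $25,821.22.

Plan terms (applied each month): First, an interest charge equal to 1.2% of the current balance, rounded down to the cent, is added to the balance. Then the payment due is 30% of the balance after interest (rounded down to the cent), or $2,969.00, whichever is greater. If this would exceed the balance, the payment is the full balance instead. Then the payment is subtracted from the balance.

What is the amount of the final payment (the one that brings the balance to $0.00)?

$505.46

Month 1: $25,821.22 +$309.85 interest = $26,131.07; pay $7,839.32 → $18,291.75
Month 2: $18,291.75 +$219.50 interest = $18,511.25; pay $5,553.37 → $12,957.88
Month 3: $12,957.88 +$155.49 interest = $13,113.37; pay $3,934.01 → $9,179.36
Month 4: $9,179.36 +$110.15 interest = $9,289.51; pay $2,969.00 → $6,320.51
Month 5: $6,320.51 +$75.84 interest = $6,396.35; pay $2,969.00 → $3,427.35
Month 6: $3,427.35 +$41.12 interest = $3,468.47; pay $2,969.00 → $499.47
Month 7: $499.47 +$5.99 interest = $505.46; pay $505.46 → $0.00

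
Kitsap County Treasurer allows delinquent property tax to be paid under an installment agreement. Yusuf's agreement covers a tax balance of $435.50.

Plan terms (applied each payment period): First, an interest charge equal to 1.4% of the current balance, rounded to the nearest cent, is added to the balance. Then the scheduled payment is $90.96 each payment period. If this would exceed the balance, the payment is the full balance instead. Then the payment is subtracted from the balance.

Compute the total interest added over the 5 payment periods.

$18.43

Payment period 1: opening $435.50; interest $6.10 → $441.60; payment $90.96; balance $350.64
Payment period 2: opening $350.64; interest $4.91 → $355.55; payment $90.96; balance $264.59
Payment period 3: opening $264.59; interest $3.70 → $268.29; payment $90.96; balance $177.33
Payment period 4: opening $177.33; interest $2.48 → $179.81; payment $90.96; balance $88.85
Payment period 5: opening $88.85; interest $1.24 → $90.09; payment $90.09; balance $0.00
Total interest: $6.10 + $4.91 + $3.70 + $2.48 + $1.24 = $18.43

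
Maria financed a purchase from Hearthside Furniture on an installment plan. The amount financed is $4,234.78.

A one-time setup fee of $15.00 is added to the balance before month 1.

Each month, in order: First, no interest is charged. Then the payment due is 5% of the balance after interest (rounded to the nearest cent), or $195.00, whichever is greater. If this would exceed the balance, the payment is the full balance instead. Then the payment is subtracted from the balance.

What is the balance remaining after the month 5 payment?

$3,250.43

# | Opening | Payment | End bal
1 | $4,249.78 | $212.49 | $4,037.29
2 | $4,037.29 | $201.86 | $3,835.43
3 | $3,835.43 | $195.00 | $3,640.43
4 | $3,640.43 | $195.00 | $3,445.43
5 | $3,445.43 | $195.00 | $3,250.43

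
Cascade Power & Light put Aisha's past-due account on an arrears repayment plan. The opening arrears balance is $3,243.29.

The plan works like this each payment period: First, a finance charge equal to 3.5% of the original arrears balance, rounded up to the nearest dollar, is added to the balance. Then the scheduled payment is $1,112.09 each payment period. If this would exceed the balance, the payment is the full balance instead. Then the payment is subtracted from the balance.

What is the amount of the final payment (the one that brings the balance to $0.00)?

$363.02

Payment period 1: opening $3,243.29; interest $114.00 → $3,357.29; payment $1,112.09; balance $2,245.20
Payment period 2: opening $2,245.20; interest $114.00 → $2,359.20; payment $1,112.09; balance $1,247.11
Payment period 3: opening $1,247.11; interest $114.00 → $1,361.11; payment $1,112.09; balance $249.02
Payment period 4: opening $249.02; interest $114.00 → $363.02; payment $363.02; balance $0.00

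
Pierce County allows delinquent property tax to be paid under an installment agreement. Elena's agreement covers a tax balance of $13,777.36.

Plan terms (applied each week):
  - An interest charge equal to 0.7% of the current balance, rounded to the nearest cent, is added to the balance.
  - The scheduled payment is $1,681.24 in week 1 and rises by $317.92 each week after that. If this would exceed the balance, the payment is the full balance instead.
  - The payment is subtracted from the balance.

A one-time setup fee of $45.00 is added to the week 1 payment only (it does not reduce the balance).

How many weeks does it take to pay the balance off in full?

Week 1: opening $13,777.36; interest $96.44 → $13,873.80; payment $1,681.24 (+ $45.00 fee); balance $12,192.56
Week 2: opening $12,192.56; interest $85.35 → $12,277.91; payment $1,999.16; balance $10,278.75
Week 3: opening $10,278.75; interest $71.95 → $10,350.70; payment $2,317.08; balance $8,033.62
Week 4: opening $8,033.62; interest $56.24 → $8,089.86; payment $2,635.00; balance $5,454.86
Week 5: opening $5,454.86; interest $38.18 → $5,493.04; payment $2,952.92; balance $2,540.12
Week 6: opening $2,540.12; interest $17.78 → $2,557.90; payment $2,557.90; balance $0.00
Balance reaches $0.00 in week 6.

6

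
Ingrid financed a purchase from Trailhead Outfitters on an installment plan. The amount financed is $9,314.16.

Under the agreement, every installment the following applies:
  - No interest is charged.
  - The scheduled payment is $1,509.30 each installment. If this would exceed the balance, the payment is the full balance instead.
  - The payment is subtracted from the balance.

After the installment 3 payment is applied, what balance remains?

Installment 1: opening $9,314.16; payment $1,509.30; balance $7,804.86
Installment 2: opening $7,804.86; payment $1,509.30; balance $6,295.56
Installment 3: opening $6,295.56; payment $1,509.30; balance $4,786.26

$4,786.26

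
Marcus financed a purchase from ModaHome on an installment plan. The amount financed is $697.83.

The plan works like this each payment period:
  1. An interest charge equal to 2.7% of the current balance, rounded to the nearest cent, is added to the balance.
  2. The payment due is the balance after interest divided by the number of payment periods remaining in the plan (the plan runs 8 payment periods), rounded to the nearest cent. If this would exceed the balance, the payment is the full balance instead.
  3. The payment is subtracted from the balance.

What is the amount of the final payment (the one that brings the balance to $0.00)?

Payment period 1: $697.83 +$18.84 interest = $716.67; pay $89.58 → $627.09
Payment period 2: $627.09 +$16.93 interest = $644.02; pay $92.00 → $552.02
Payment period 3: $552.02 +$14.90 interest = $566.92; pay $94.49 → $472.43
Payment period 4: $472.43 +$12.76 interest = $485.19; pay $97.04 → $388.15
Payment period 5: $388.15 +$10.48 interest = $398.63; pay $99.66 → $298.97
Payment period 6: $298.97 +$8.07 interest = $307.04; pay $102.35 → $204.69
Payment period 7: $204.69 +$5.53 interest = $210.22; pay $105.11 → $105.11
Payment period 8: $105.11 +$2.84 interest = $107.95; pay $107.95 → $0.00

$107.95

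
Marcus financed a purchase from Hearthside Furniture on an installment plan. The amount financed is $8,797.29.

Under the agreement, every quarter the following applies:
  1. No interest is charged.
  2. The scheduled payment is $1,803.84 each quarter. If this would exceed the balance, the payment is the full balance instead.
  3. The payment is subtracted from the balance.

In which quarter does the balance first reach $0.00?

# | Opening | Payment | End bal
1 | $8,797.29 | $1,803.84 | $6,993.45
2 | $6,993.45 | $1,803.84 | $5,189.61
3 | $5,189.61 | $1,803.84 | $3,385.77
4 | $3,385.77 | $1,803.84 | $1,581.93
5 | $1,581.93 | $1,581.93 | $0.00
Balance reaches $0.00 in quarter 5.

5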